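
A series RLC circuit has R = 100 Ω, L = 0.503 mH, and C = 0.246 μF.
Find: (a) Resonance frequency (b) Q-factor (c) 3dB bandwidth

Step 1 — Resonance condition Im(Z)=0 gives ω₀ = 1/√(LC).
Step 2 — ω₀ = 1/√(0.000503·2.46e-07) = 8.99e+04 rad/s.
Step 3 — f₀ = ω₀/(2π) = 1.431e+04 Hz.
Step 4 — Series Q: Q = ω₀L/R = 8.99e+04·0.000503/100 = 0.4522.
Step 5 — 3dB bandwidth: Δω = ω₀/Q = 1.988e+05 rad/s; BW = Δω/(2π) = 3.164e+04 Hz.

(a) f₀ = 1.431e+04 Hz  (b) Q = 0.4522  (c) BW = 3.164e+04 Hz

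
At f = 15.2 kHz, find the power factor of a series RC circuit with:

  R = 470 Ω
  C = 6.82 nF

Step 1 — Angular frequency: ω = 2π·f = 2π·1.52e+04 = 9.55e+04 rad/s.
Step 2 — Component impedances:
  R: Z = R = 470 Ω
  C: Z = 1/(jωC) = -j/(ω·C) = 0 - j1535 Ω
Step 3 — Series combination: Z_total = R + C = 470 - j1535 Ω = 1606∠-73.0° Ω.
Step 4 — Power factor: PF = cos(φ) = Re(Z)/|Z| = 470/1606 = 0.2927.
Step 5 — Type: Im(Z) = -1535 ⇒ leading (phase φ = -73.0°).

PF = 0.2927 (leading, φ = -73.0°)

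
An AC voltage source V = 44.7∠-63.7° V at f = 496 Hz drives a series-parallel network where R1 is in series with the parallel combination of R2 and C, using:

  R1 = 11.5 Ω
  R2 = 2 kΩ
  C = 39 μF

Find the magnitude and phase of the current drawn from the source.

Step 1 — Angular frequency: ω = 2π·f = 2π·496 = 3116 rad/s.
Step 2 — Component impedances:
  R1: Z = R = 11.5 Ω
  R2: Z = R = 2000 Ω
  C: Z = 1/(jωC) = -j/(ω·C) = 0 - j8.228 Ω
Step 3 — Parallel branch: R2 || C = 1/(1/R2 + 1/C) = 0.03385 - j8.227 Ω.
Step 4 — Series with R1: Z_total = R1 + (R2 || C) = 11.53 - j8.227 Ω = 14.17∠-35.5° Ω.
Step 5 — Source phasor: V = 44.7∠-63.7° V = 19.81 - j40.07 V.
Step 6 — Ohm's law: I = V / Z_total = (19.81 - j40.07) / (11.53 - j8.227) = 2.781 - j1.491 A.
Step 7 — Convert to polar: |I| = 3.155 A, ∠I = -28.2°.

I = 3.155∠-28.2° A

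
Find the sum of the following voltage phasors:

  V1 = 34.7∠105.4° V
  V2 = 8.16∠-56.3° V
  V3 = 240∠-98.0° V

Step 1 — Convert each phasor to rectangular form:
  V1 = 34.7·(cos(105.4°) + j·sin(105.4°)) = -9.215 + j33.45 V
  V2 = 8.16·(cos(-56.3°) + j·sin(-56.3°)) = 4.528 - j6.789 V
  V3 = 240·(cos(-98.0°) + j·sin(-98.0°)) = -33.4 - j237.7 V
Step 2 — Sum components: V_total = -38.09 - j211 V.
Step 3 — Convert to polar: |V_total| = 214.4 V, ∠V_total = -100.2°.

V_total = 214.4∠-100.2° V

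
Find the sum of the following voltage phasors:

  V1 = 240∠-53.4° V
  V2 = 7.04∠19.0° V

Step 1 — Convert each phasor to rectangular form:
  V1 = 240·(cos(-53.4°) + j·sin(-53.4°)) = 143.1 - j192.7 V
  V2 = 7.04·(cos(19.0°) + j·sin(19.0°)) = 6.656 + j2.292 V
Step 2 — Sum components: V_total = 149.8 - j190.4 V.
Step 3 — Convert to polar: |V_total| = 242.2 V, ∠V_total = -51.8°.

V_total = 242.2∠-51.8° V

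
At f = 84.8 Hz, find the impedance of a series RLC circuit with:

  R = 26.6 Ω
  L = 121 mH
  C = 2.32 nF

Step 1 — Angular frequency: ω = 2π·f = 2π·84.8 = 532.8 rad/s.
Step 2 — Component impedances:
  R: Z = R = 26.6 Ω
  L: Z = jωL = j·532.8·0.121 = 0 + j64.47 Ω
  C: Z = 1/(jωC) = -j/(ω·C) = 0 - j8.09e+05 Ω
Step 3 — Series combination: Z_total = R + L + C = 26.6 - j8.089e+05 Ω = 8.089e+05∠-90.0° Ω.

Z = 26.6 - j8.089e+05 Ω = 8.089e+05∠-90.0° Ω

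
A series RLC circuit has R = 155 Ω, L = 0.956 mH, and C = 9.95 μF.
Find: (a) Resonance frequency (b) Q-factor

Step 1 — Resonance condition Im(Z)=0 gives ω₀ = 1/√(LC).
Step 2 — ω₀ = 1/√(0.000956·9.95e-06) = 1.025e+04 rad/s.
Step 3 — f₀ = ω₀/(2π) = 1632 Hz.
Step 4 — Series Q: Q = ω₀L/R = 1.025e+04·0.000956/155 = 0.06324.

(a) f₀ = 1632 Hz  (b) Q = 0.06324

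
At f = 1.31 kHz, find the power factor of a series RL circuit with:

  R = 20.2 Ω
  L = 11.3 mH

Step 1 — Angular frequency: ω = 2π·f = 2π·1310 = 8231 rad/s.
Step 2 — Component impedances:
  R: Z = R = 20.2 Ω
  L: Z = jωL = j·8231·0.0113 = 0 + j93.01 Ω
Step 3 — Series combination: Z_total = R + L = 20.2 + j93.01 Ω = 95.18∠77.7° Ω.
Step 4 — Power factor: PF = cos(φ) = Re(Z)/|Z| = 20.2/95.18 = 0.2122.
Step 5 — Type: Im(Z) = 93.01 ⇒ lagging (phase φ = 77.7°).

PF = 0.2122 (lagging, φ = 77.7°)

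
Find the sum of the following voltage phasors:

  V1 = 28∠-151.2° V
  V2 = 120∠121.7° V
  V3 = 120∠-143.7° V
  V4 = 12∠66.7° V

Step 1 — Convert each phasor to rectangular form:
  V1 = 28·(cos(-151.2°) + j·sin(-151.2°)) = -24.54 - j13.49 V
  V2 = 120·(cos(121.7°) + j·sin(121.7°)) = -63.06 + j102.1 V
  V3 = 120·(cos(-143.7°) + j·sin(-143.7°)) = -96.71 - j71.04 V
  V4 = 12·(cos(66.7°) + j·sin(66.7°)) = 4.747 + j11.02 V
Step 2 — Sum components: V_total = -179.6 + j28.59 V.
Step 3 — Convert to polar: |V_total| = 181.8 V, ∠V_total = 171.0°.

V_total = 181.8∠171.0° V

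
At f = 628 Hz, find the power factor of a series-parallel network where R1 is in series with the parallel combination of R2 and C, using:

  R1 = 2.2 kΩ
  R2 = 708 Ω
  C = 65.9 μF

Step 1 — Angular frequency: ω = 2π·f = 2π·628 = 3946 rad/s.
Step 2 — Component impedances:
  R1: Z = R = 2200 Ω
  R2: Z = R = 708 Ω
  C: Z = 1/(jωC) = -j/(ω·C) = 0 - j3.846 Ω
Step 3 — Parallel branch: R2 || C = 1/(1/R2 + 1/C) = 0.02089 - j3.846 Ω.
Step 4 — Series with R1: Z_total = R1 + (R2 || C) = 2200 - j3.846 Ω = 2200∠-0.1° Ω.
Step 5 — Power factor: PF = cos(φ) = Re(Z)/|Z| = 2200/2200 = 1.
Step 6 — Type: Im(Z) = -3.846 ⇒ leading (phase φ = -0.1°).

PF = 1 (leading, φ = -0.1°)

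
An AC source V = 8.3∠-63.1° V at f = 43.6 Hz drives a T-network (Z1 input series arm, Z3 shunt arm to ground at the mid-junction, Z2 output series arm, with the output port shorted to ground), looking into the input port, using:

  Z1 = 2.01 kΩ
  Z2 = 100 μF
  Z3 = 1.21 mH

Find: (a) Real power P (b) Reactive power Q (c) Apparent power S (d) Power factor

Step 1 — Angular frequency: ω = 2π·f = 2π·43.6 = 273.9 rad/s.
Step 2 — Component impedances:
  Z1: Z = R = 2010 Ω
  Z2: Z = 1/(jωC) = -j/(ω·C) = 0 - j36.5 Ω
  Z3: Z = jωL = j·273.9·0.00121 = 0 + j0.3315 Ω
Step 3 — With the output port shorted to ground, the output series arm Z2 runs from the junction to ground; the shunt arm Z3 also runs from the junction to ground. They appear in parallel: Z3 || Z2 = 0 + j0.3345 Ω.
Step 4 — Series with input arm Z1: Z_in = Z1 + (Z3 || Z2) = 2010 + j0.3345 Ω = 2010∠0.0° Ω.
Step 5 — Source phasor: V = 8.3∠-63.1° V = 3.755 - j7.402 V.
Step 6 — Current: I = V / Z = 0.001868 - j0.003683 A = 0.004129∠-63.1° A.
Step 7 — Complex power: S = V·I* = 0.03427 + j5.704e-06 VA.
Step 8 — Real power: P = Re(S) = 0.03427 W.
Step 9 — Reactive power: Q = Im(S) = 5.704e-06 VAR.
Step 10 — Apparent power: |S| = 0.03427 VA.
Step 11 — Power factor: PF = P/|S| = 1 (lagging).

(a) P = 0.03427 W  (b) Q = 5.704e-06 VAR  (c) S = 0.03427 VA  (d) PF = 1 (lagging)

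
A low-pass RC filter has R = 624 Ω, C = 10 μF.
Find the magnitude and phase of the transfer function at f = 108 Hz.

Step 1 — Angular frequency: ω = 2π·108 = 678.6 rad/s.
Step 2 — Transfer function: H(jω) = 1/(1 + jωRC).
Step 3 — Denominator: 1 + jωRC = 1 + j·678.6·624·1e-05 = 1 + j4.234.
Step 4 — H = 0.05283 - j0.2237.
Step 5 — Magnitude: |H| = 0.2298 (-12.8 dB); phase: φ = -76.7°.

|H| = 0.2298 (-12.8 dB), φ = -76.7°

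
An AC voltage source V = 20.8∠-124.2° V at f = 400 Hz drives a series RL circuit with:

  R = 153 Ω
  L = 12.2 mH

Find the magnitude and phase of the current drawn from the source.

Step 1 — Angular frequency: ω = 2π·f = 2π·400 = 2513 rad/s.
Step 2 — Component impedances:
  R: Z = R = 153 Ω
  L: Z = jωL = j·2513·0.0122 = 0 + j30.66 Ω
Step 3 — Series combination: Z_total = R + L = 153 + j30.66 Ω = 156∠11.3° Ω.
Step 4 — Source phasor: V = 20.8∠-124.2° V = -11.69 - j17.2 V.
Step 5 — Ohm's law: I = V / Z_total = (-11.69 - j17.2) / (153 + j30.66) = -0.09513 - j0.09338 A.
Step 6 — Convert to polar: |I| = 0.1333 A, ∠I = -135.5°.

I = 0.1333∠-135.5° A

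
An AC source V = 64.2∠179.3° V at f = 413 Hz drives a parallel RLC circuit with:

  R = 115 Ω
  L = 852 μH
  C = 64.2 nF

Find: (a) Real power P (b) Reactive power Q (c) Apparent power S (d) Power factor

Step 1 — Angular frequency: ω = 2π·f = 2π·413 = 2595 rad/s.
Step 2 — Component impedances:
  R: Z = R = 115 Ω
  L: Z = jωL = j·2595·0.000852 = 0 + j2.211 Ω
  C: Z = 1/(jωC) = -j/(ω·C) = 0 - j6003 Ω
Step 3 — Parallel combination: 1/Z_total = 1/R + 1/L + 1/C; Z_total = 0.04252 + j2.211 Ω = 2.211∠88.9° Ω.
Step 4 — Source phasor: V = 64.2∠179.3° V = -64.2 + j0.7843 V.
Step 5 — Current: I = V / Z = -0.2036 + j29.03 A = 29.03∠90.4° A.
Step 6 — Complex power: S = V·I* = 35.84 + j1864 VA.
Step 7 — Real power: P = Re(S) = 35.84 W.
Step 8 — Reactive power: Q = Im(S) = 1864 VAR.
Step 9 — Apparent power: |S| = 1864 VA.
Step 10 — Power factor: PF = P/|S| = 0.01923 (lagging).

(a) P = 35.84 W  (b) Q = 1864 VAR  (c) S = 1864 VA  (d) PF = 0.01923 (lagging)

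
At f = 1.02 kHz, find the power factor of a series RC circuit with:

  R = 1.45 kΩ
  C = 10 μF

Step 1 — Angular frequency: ω = 2π·f = 2π·1020 = 6409 rad/s.
Step 2 — Component impedances:
  R: Z = R = 1450 Ω
  C: Z = 1/(jωC) = -j/(ω·C) = 0 - j15.6 Ω
Step 3 — Series combination: Z_total = R + C = 1450 - j15.6 Ω = 1450∠-0.6° Ω.
Step 4 — Power factor: PF = cos(φ) = Re(Z)/|Z| = 1450/1450.1 = 0.9999.
Step 5 — Type: Im(Z) = -15.6 ⇒ leading (phase φ = -0.6°).

PF = 0.9999 (leading, φ = -0.6°)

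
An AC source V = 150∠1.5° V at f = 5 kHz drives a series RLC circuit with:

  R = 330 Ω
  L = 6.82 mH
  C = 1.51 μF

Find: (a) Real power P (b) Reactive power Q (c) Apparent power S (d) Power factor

Step 1 — Angular frequency: ω = 2π·f = 2π·5000 = 3.142e+04 rad/s.
Step 2 — Component impedances:
  R: Z = R = 330 Ω
  L: Z = jωL = j·3.142e+04·0.00682 = 0 + j214.3 Ω
  C: Z = 1/(jωC) = -j/(ω·C) = 0 - j21.08 Ω
Step 3 — Series combination: Z_total = R + L + C = 330 + j193.2 Ω = 382.4∠30.3° Ω.
Step 4 — Source phasor: V = 150∠1.5° V = 149.9 + j3.927 V.
Step 5 — Current: I = V / Z = 0.3436 - j0.1892 A = 0.3923∠-28.8° A.
Step 6 — Complex power: S = V·I* = 50.78 + j29.73 VA.
Step 7 — Real power: P = Re(S) = 50.78 W.
Step 8 — Reactive power: Q = Im(S) = 29.73 VAR.
Step 9 — Apparent power: |S| = 58.84 VA.
Step 10 — Power factor: PF = P/|S| = 0.863 (lagging).

(a) P = 50.78 W  (b) Q = 29.73 VAR  (c) S = 58.84 VA  (d) PF = 0.863 (lagging)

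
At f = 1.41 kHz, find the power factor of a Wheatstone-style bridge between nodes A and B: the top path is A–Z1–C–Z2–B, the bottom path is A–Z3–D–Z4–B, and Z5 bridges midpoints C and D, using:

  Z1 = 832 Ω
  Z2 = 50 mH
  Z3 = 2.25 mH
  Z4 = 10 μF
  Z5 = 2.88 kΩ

Step 1 — Angular frequency: ω = 2π·f = 2π·1410 = 8859 rad/s.
Step 2 — Component impedances:
  Z1: Z = R = 832 Ω
  Z2: Z = jωL = j·8859·0.05 = 0 + j443 Ω
  Z3: Z = jωL = j·8859·0.00225 = 0 + j19.93 Ω
  Z4: Z = 1/(jωC) = -j/(ω·C) = 0 - j11.29 Ω
  Z5: Z = R = 2880 Ω
Step 3 — Bridge requires nodal analysis (the Z5 bridge couples midpoints C and D, so the two paths cannot be reduced to a simple series/parallel combination). Setting node B to ground and injecting 1 A at node A, the 3-node admittance system at A, C, D solves to V_A = Z_AB = 0.1249 + j8.632 Ω = 8.633∠89.2° Ω.
Step 4 — Power factor: PF = cos(φ) = Re(Z)/|Z| = 0.1249/8.633 = 0.01447.
Step 5 — Type: Im(Z) = 8.632 ⇒ lagging (phase φ = 89.2°).

PF = 0.01447 (lagging, φ = 89.2°)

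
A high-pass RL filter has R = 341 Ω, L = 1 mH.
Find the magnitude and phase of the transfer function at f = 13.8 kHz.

Step 1 — Angular frequency: ω = 2π·1.38e+04 = 8.671e+04 rad/s.
Step 2 — Transfer function: H(jω) = jωL/(R + jωL).
Step 3 — Numerator jωL = j·86.71; denominator R + jωL = 341 + j86.71.
Step 4 — H = 0.06073 + j0.2388.
Step 5 — Magnitude: |H| = 0.2464 (-12.2 dB); phase: φ = 75.7°.

|H| = 0.2464 (-12.2 dB), φ = 75.7°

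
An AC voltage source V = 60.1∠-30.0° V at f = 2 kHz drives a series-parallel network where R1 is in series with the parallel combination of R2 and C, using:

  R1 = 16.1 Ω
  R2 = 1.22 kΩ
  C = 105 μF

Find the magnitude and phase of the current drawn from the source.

Step 1 — Angular frequency: ω = 2π·f = 2π·2000 = 1.257e+04 rad/s.
Step 2 — Component impedances:
  R1: Z = R = 16.1 Ω
  R2: Z = R = 1220 Ω
  C: Z = 1/(jωC) = -j/(ω·C) = 0 - j0.7579 Ω
Step 3 — Parallel branch: R2 || C = 1/(1/R2 + 1/C) = 0.0004708 - j0.7579 Ω.
Step 4 — Series with R1: Z_total = R1 + (R2 || C) = 16.1 - j0.7579 Ω = 16.12∠-2.7° Ω.
Step 5 — Source phasor: V = 60.1∠-30.0° V = 52.05 - j30.05 V.
Step 6 — Ohm's law: I = V / Z_total = (52.05 - j30.05) / (16.1 - j0.7579) = 3.313 - j1.71 A.
Step 7 — Convert to polar: |I| = 3.729 A, ∠I = -27.3°.

I = 3.729∠-27.3° A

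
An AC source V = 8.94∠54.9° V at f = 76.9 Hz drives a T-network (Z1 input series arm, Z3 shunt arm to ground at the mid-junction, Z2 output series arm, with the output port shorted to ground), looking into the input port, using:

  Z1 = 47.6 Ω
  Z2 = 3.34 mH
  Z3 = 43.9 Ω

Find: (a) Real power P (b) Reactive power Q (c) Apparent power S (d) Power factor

Step 1 — Angular frequency: ω = 2π·f = 2π·76.9 = 483.2 rad/s.
Step 2 — Component impedances:
  Z1: Z = R = 47.6 Ω
  Z2: Z = jωL = j·483.2·0.00334 = 0 + j1.614 Ω
  Z3: Z = R = 43.9 Ω
Step 3 — With the output port shorted to ground, the output series arm Z2 runs from the junction to ground; the shunt arm Z3 also runs from the junction to ground. They appear in parallel: Z3 || Z2 = 0.05925 + j1.612 Ω.
Step 4 — Series with input arm Z1: Z_in = Z1 + (Z3 || Z2) = 47.66 + j1.612 Ω = 47.69∠1.9° Ω.
Step 5 — Source phasor: V = 8.94∠54.9° V = 5.141 + j7.314 V.
Step 6 — Current: I = V / Z = 0.1129 + j0.1497 A = 0.1875∠53.0° A.
Step 7 — Complex power: S = V·I* = 1.675 + j0.05664 VA.
Step 8 — Real power: P = Re(S) = 1.675 W.
Step 9 — Reactive power: Q = Im(S) = 0.05664 VAR.
Step 10 — Apparent power: |S| = 1.676 VA.
Step 11 — Power factor: PF = P/|S| = 0.9994 (lagging).

(a) P = 1.675 W  (b) Q = 0.05664 VAR  (c) S = 1.676 VA  (d) PF = 0.9994 (lagging)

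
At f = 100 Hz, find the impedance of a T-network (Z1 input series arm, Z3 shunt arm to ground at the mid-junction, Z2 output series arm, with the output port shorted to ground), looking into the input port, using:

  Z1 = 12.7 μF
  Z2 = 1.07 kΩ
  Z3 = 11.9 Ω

Step 1 — Angular frequency: ω = 2π·f = 2π·100 = 628.3 rad/s.
Step 2 — Component impedances:
  Z1: Z = 1/(jωC) = -j/(ω·C) = 0 - j125.3 Ω
  Z2: Z = R = 1070 Ω
  Z3: Z = R = 11.9 Ω
Step 3 — With the output port shorted to ground, the output series arm Z2 runs from the junction to ground; the shunt arm Z3 also runs from the junction to ground. They appear in parallel: Z3 || Z2 = 11.77 Ω.
Step 4 — Series with input arm Z1: Z_in = Z1 + (Z3 || Z2) = 11.77 - j125.3 Ω = 125.9∠-84.6° Ω.

Z = 11.77 - j125.3 Ω = 125.9∠-84.6° Ω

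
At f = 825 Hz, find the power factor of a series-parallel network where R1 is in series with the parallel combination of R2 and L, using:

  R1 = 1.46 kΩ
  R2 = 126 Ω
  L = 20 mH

Step 1 — Angular frequency: ω = 2π·f = 2π·825 = 5184 rad/s.
Step 2 — Component impedances:
  R1: Z = R = 1460 Ω
  R2: Z = R = 126 Ω
  L: Z = jωL = j·5184·0.02 = 0 + j103.7 Ω
Step 3 — Parallel branch: R2 || L = 1/(1/R2 + 1/L) = 50.87 + j61.82 Ω.
Step 4 — Series with R1: Z_total = R1 + (R2 || L) = 1511 + j61.82 Ω = 1512∠2.3° Ω.
Step 5 — Power factor: PF = cos(φ) = Re(Z)/|Z| = 1510.9/1512.1 = 0.9992.
Step 6 — Type: Im(Z) = 61.82 ⇒ lagging (phase φ = 2.3°).

PF = 0.9992 (lagging, φ = 2.3°)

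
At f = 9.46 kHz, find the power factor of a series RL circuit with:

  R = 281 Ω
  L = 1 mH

Step 1 — Angular frequency: ω = 2π·f = 2π·9460 = 5.944e+04 rad/s.
Step 2 — Component impedances:
  R: Z = R = 281 Ω
  L: Z = jωL = j·5.944e+04·0.001 = 0 + j59.44 Ω
Step 3 — Series combination: Z_total = R + L = 281 + j59.44 Ω = 287.2∠11.9° Ω.
Step 4 — Power factor: PF = cos(φ) = Re(Z)/|Z| = 281/287.2 = 0.9784.
Step 5 — Type: Im(Z) = 59.44 ⇒ lagging (phase φ = 11.9°).

PF = 0.9784 (lagging, φ = 11.9°)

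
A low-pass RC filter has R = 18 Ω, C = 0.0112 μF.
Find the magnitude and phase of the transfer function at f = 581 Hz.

Step 1 — Angular frequency: ω = 2π·581 = 3651 rad/s.
Step 2 — Transfer function: H(jω) = 1/(1 + jωRC).
Step 3 — Denominator: 1 + jωRC = 1 + j·3651·18·1.12e-08 = 1 + j0.0007359.
Step 4 — H = 1 - j0.0007359.
Step 5 — Magnitude: |H| = 1 (-0.0 dB); phase: φ = -0.0°.

|H| = 1 (-0.0 dB), φ = -0.0°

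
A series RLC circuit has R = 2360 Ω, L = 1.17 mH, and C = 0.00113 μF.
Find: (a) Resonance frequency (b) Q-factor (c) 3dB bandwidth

Step 1 — Resonance: ω₀ = 1/√(LC) = 1/√(0.00117·1.13e-09) = 8.697e+05 rad/s.
Step 2 — f₀ = ω₀/(2π) = 1.384e+05 Hz.
Step 3 — Series Q: Q = ω₀L/R = 8.697e+05·0.00117/2360 = 0.4312.
Step 4 — Bandwidth: Δω = ω₀/Q = 2.017e+06 rad/s; BW = Δω/(2π) = 3.21e+05 Hz.

(a) f₀ = 1.384e+05 Hz  (b) Q = 0.4312  (c) BW = 3.21e+05 Hz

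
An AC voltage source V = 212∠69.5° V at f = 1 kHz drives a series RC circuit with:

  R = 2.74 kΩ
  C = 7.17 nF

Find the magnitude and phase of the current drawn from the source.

Step 1 — Angular frequency: ω = 2π·f = 2π·1000 = 6283 rad/s.
Step 2 — Component impedances:
  R: Z = R = 2740 Ω
  C: Z = 1/(jωC) = -j/(ω·C) = 0 - j2.22e+04 Ω
Step 3 — Series combination: Z_total = R + C = 2740 - j2.22e+04 Ω = 2.237e+04∠-83.0° Ω.
Step 4 — Source phasor: V = 212∠69.5° V = 74.24 + j198.6 V.
Step 5 — Ohm's law: I = V / Z_total = (74.24 + j198.6) / (2740 - j2.22e+04) = -0.008405 + j0.004382 A.
Step 6 — Convert to polar: |I| = 0.009479 A, ∠I = 152.5°.

I = 0.009479∠152.5° A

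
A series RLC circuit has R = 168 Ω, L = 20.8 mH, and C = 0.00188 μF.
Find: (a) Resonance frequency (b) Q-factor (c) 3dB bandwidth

Step 1 — Resonance condition Im(Z)=0 gives ω₀ = 1/√(LC).
Step 2 — ω₀ = 1/√(0.0208·1.88e-09) = 1.599e+05 rad/s.
Step 3 — f₀ = ω₀/(2π) = 2.545e+04 Hz.
Step 4 — Series Q: Q = ω₀L/R = 1.599e+05·0.0208/168 = 19.8.
Step 5 — 3dB bandwidth: Δω = ω₀/Q = 8077 rad/s; BW = Δω/(2π) = 1285 Hz.

(a) f₀ = 2.545e+04 Hz  (b) Q = 19.8  (c) BW = 1285 Hz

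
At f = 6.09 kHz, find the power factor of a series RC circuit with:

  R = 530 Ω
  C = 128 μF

Step 1 — Angular frequency: ω = 2π·f = 2π·6090 = 3.826e+04 rad/s.
Step 2 — Component impedances:
  R: Z = R = 530 Ω
  C: Z = 1/(jωC) = -j/(ω·C) = 0 - j0.2042 Ω
Step 3 — Series combination: Z_total = R + C = 530 - j0.2042 Ω = 530∠-0.0° Ω.
Step 4 — Power factor: PF = cos(φ) = Re(Z)/|Z| = 530/530 = 1.
Step 5 — Type: Im(Z) = -0.2042 ⇒ leading (phase φ = -0.0°).

PF = 1 (leading, φ = -0.0°)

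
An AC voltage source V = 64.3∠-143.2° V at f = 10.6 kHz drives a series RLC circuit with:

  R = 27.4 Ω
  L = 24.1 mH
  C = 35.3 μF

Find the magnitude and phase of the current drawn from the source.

Step 1 — Angular frequency: ω = 2π·f = 2π·1.06e+04 = 6.66e+04 rad/s.
Step 2 — Component impedances:
  R: Z = R = 27.4 Ω
  L: Z = jωL = j·6.66e+04·0.0241 = 0 + j1605 Ω
  C: Z = 1/(jωC) = -j/(ω·C) = 0 - j0.4253 Ω
Step 3 — Series combination: Z_total = R + L + C = 27.4 + j1605 Ω = 1605∠89.0° Ω.
Step 4 — Source phasor: V = 64.3∠-143.2° V = -51.49 - j38.52 V.
Step 5 — Ohm's law: I = V / Z_total = (-51.49 - j38.52) / (27.4 + j1605) = -0.02454 + j0.03167 A.
Step 6 — Convert to polar: |I| = 0.04006 A, ∠I = 127.8°.

I = 0.04006∠127.8° A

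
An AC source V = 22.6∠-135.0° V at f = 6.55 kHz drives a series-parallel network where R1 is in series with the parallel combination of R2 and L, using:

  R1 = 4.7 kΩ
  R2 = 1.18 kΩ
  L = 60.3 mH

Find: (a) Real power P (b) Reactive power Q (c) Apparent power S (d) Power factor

Step 1 — Angular frequency: ω = 2π·f = 2π·6550 = 4.115e+04 rad/s.
Step 2 — Component impedances:
  R1: Z = R = 4700 Ω
  R2: Z = R = 1180 Ω
  L: Z = jωL = j·4.115e+04·0.0603 = 0 + j2482 Ω
Step 3 — Parallel branch: R2 || L = 1/(1/R2 + 1/L) = 962.4 + j457.6 Ω.
Step 4 — Series with R1: Z_total = R1 + (R2 || L) = 5662 + j457.6 Ω = 5681∠4.6° Ω.
Step 5 — Source phasor: V = 22.6∠-135.0° V = -15.98 - j15.98 V.
Step 6 — Current: I = V / Z = -0.003031 - j0.002577 A = 0.003978∠-139.6° A.
Step 7 — Complex power: S = V·I* = 0.08962 + j0.007243 VA.
Step 8 — Real power: P = Re(S) = 0.08962 W.
Step 9 — Reactive power: Q = Im(S) = 0.007243 VAR.
Step 10 — Apparent power: |S| = 0.08991 VA.
Step 11 — Power factor: PF = P/|S| = 0.9968 (lagging).

(a) P = 0.08962 W  (b) Q = 0.007243 VAR  (c) S = 0.08991 VA  (d) PF = 0.9968 (lagging)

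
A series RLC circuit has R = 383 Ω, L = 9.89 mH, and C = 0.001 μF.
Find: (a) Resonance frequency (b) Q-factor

Step 1 — Resonance condition Im(Z)=0 gives ω₀ = 1/√(LC).
Step 2 — ω₀ = 1/√(0.00989·1e-09) = 3.18e+05 rad/s.
Step 3 — f₀ = ω₀/(2π) = 5.061e+04 Hz.
Step 4 — Series Q: Q = ω₀L/R = 3.18e+05·0.00989/383 = 8.211.

(a) f₀ = 5.061e+04 Hz  (b) Q = 8.211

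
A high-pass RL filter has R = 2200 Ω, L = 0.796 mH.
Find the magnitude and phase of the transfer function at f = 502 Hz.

Step 1 — Angular frequency: ω = 2π·502 = 3154 rad/s.
Step 2 — Transfer function: H(jω) = jωL/(R + jωL).
Step 3 — Numerator jωL = j·2.511; denominator R + jωL = 2200 + j2.511.
Step 4 — H = 1.302e-06 + j0.001141.
Step 5 — Magnitude: |H| = 0.001141 (-58.9 dB); phase: φ = 89.9°.

|H| = 0.001141 (-58.9 dB), φ = 89.9°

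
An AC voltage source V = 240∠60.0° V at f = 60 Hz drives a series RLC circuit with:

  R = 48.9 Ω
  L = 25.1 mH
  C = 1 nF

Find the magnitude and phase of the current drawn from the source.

Step 1 — Angular frequency: ω = 2π·f = 2π·60 = 377 rad/s.
Step 2 — Component impedances:
  R: Z = R = 48.9 Ω
  L: Z = jωL = j·377·0.0251 = 0 + j9.462 Ω
  C: Z = 1/(jωC) = -j/(ω·C) = 0 - j2.653e+06 Ω
Step 3 — Series combination: Z_total = R + L + C = 48.9 - j2.653e+06 Ω = 2.653e+06∠-90.0° Ω.
Step 4 — Source phasor: V = 240∠60.0° V = 120 + j207.8 V.
Step 5 — Ohm's law: I = V / Z_total = (120 + j207.8) / (48.9 - j2.653e+06) = -7.836e-05 + j4.524e-05 A.
Step 6 — Convert to polar: |I| = 9.048e-05 A, ∠I = 150.0°.

I = 9.048e-05∠150.0° A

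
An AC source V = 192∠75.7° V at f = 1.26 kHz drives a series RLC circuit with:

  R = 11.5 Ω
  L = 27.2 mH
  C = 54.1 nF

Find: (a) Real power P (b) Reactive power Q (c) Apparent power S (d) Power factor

Step 1 — Angular frequency: ω = 2π·f = 2π·1260 = 7917 rad/s.
Step 2 — Component impedances:
  R: Z = R = 11.5 Ω
  L: Z = jωL = j·7917·0.0272 = 0 + j215.3 Ω
  C: Z = 1/(jωC) = -j/(ω·C) = 0 - j2335 Ω
Step 3 — Series combination: Z_total = R + L + C = 11.5 - j2119 Ω = 2120∠-89.7° Ω.
Step 4 — Source phasor: V = 192∠75.7° V = 47.42 + j186.1 V.
Step 5 — Current: I = V / Z = -0.08766 + j0.02285 A = 0.09059∠165.4° A.
Step 6 — Complex power: S = V·I* = 0.09437 - j17.39 VA.
Step 7 — Real power: P = Re(S) = 0.09437 W.
Step 8 — Reactive power: Q = Im(S) = -17.39 VAR.
Step 9 — Apparent power: |S| = 17.39 VA.
Step 10 — Power factor: PF = P/|S| = 0.005426 (leading).

(a) P = 0.09437 W  (b) Q = -17.39 VAR  (c) S = 17.39 VA  (d) PF = 0.005426 (leading)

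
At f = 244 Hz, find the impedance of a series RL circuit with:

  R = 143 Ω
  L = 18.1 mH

Step 1 — Angular frequency: ω = 2π·f = 2π·244 = 1533 rad/s.
Step 2 — Component impedances:
  R: Z = R = 143 Ω
  L: Z = jωL = j·1533·0.0181 = 0 + j27.75 Ω
Step 3 — Series combination: Z_total = R + L = 143 + j27.75 Ω = 145.7∠11.0° Ω.

Z = 143 + j27.75 Ω = 145.7∠11.0° Ω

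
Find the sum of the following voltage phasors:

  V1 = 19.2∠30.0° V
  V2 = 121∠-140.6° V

Step 1 — Convert each phasor to rectangular form:
  V1 = 19.2·(cos(30.0°) + j·sin(30.0°)) = 16.63 + j9.6 V
  V2 = 121·(cos(-140.6°) + j·sin(-140.6°)) = -93.5 - j76.8 V
Step 2 — Sum components: V_total = -76.87 - j67.2 V.
Step 3 — Convert to polar: |V_total| = 102.1 V, ∠V_total = -138.8°.

V_total = 102.1∠-138.8° V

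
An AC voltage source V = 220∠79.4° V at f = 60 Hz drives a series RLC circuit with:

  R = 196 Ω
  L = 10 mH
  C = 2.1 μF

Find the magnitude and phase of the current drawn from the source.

Step 1 — Angular frequency: ω = 2π·f = 2π·60 = 377 rad/s.
Step 2 — Component impedances:
  R: Z = R = 196 Ω
  L: Z = jωL = j·377·0.01 = 0 + j3.77 Ω
  C: Z = 1/(jωC) = -j/(ω·C) = 0 - j1263 Ω
Step 3 — Series combination: Z_total = R + L + C = 196 - j1259 Ω = 1275∠-81.2° Ω.
Step 4 — Source phasor: V = 220∠79.4° V = 40.47 + j216.2 V.
Step 5 — Ohm's law: I = V / Z_total = (40.47 + j216.2) / (196 - j1259) = -0.1628 + j0.05747 A.
Step 6 — Convert to polar: |I| = 0.1726 A, ∠I = 160.6°.

I = 0.1726∠160.6° A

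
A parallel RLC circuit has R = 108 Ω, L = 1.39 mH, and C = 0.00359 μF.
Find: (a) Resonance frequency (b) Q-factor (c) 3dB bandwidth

Step 1 — Resonance: ω₀ = 1/√(LC) = 1/√(0.00139·3.59e-09) = 4.477e+05 rad/s.
Step 2 — f₀ = ω₀/(2π) = 7.125e+04 Hz.
Step 3 — Parallel Q: Q = R/(ω₀L) = 108/(4.477e+05·0.00139) = 0.1736.
Step 4 — Bandwidth: Δω = ω₀/Q = 2.579e+06 rad/s; BW = Δω/(2π) = 4.105e+05 Hz.

(a) f₀ = 7.125e+04 Hz  (b) Q = 0.1736  (c) BW = 4.105e+05 Hz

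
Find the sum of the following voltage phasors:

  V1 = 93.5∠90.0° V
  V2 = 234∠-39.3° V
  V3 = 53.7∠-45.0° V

Step 1 — Convert each phasor to rectangular form:
  V1 = 93.5·(cos(90.0°) + j·sin(90.0°)) = 0 + j93.5 V
  V2 = 234·(cos(-39.3°) + j·sin(-39.3°)) = 181.1 - j148.2 V
  V3 = 53.7·(cos(-45.0°) + j·sin(-45.0°)) = 37.97 - j37.97 V
Step 2 — Sum components: V_total = 219.1 - j92.68 V.
Step 3 — Convert to polar: |V_total| = 237.9 V, ∠V_total = -22.9°.

V_total = 237.9∠-22.9° V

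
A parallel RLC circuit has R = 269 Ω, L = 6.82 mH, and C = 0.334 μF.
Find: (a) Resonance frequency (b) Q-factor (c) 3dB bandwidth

Step 1 — Resonance: ω₀ = 1/√(LC) = 1/√(0.00682·3.34e-07) = 2.095e+04 rad/s.
Step 2 — f₀ = ω₀/(2π) = 3335 Hz.
Step 3 — Parallel Q: Q = R/(ω₀L) = 269/(2.095e+04·0.00682) = 1.882.
Step 4 — Bandwidth: Δω = ω₀/Q = 1.113e+04 rad/s; BW = Δω/(2π) = 1771 Hz.

(a) f₀ = 3335 Hz  (b) Q = 1.882  (c) BW = 1771 Hz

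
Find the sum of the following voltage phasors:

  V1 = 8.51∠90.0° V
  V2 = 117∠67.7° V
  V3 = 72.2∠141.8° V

Step 1 — Convert each phasor to rectangular form:
  V1 = 8.51·(cos(90.0°) + j·sin(90.0°)) = 0 + j8.51 V
  V2 = 117·(cos(67.7°) + j·sin(67.7°)) = 44.4 + j108.2 V
  V3 = 72.2·(cos(141.8°) + j·sin(141.8°)) = -56.74 + j44.65 V
Step 2 — Sum components: V_total = -12.34 + j161.4 V.
Step 3 — Convert to polar: |V_total| = 161.9 V, ∠V_total = 94.4°.

V_total = 161.9∠94.4° V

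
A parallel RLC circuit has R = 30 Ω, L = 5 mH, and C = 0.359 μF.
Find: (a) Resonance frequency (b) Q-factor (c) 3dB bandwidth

Step 1 — Resonance: ω₀ = 1/√(LC) = 1/√(0.005·3.59e-07) = 2.36e+04 rad/s.
Step 2 — f₀ = ω₀/(2π) = 3757 Hz.
Step 3 — Parallel Q: Q = R/(ω₀L) = 30/(2.36e+04·0.005) = 0.2542.
Step 4 — Bandwidth: Δω = ω₀/Q = 9.285e+04 rad/s; BW = Δω/(2π) = 1.478e+04 Hz.

(a) f₀ = 3757 Hz  (b) Q = 0.2542  (c) BW = 1.478e+04 Hz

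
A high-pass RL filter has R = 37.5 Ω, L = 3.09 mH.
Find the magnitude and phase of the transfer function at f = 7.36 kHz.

Step 1 — Angular frequency: ω = 2π·7360 = 4.624e+04 rad/s.
Step 2 — Transfer function: H(jω) = jωL/(R + jωL).
Step 3 — Numerator jωL = j·142.9; denominator R + jωL = 37.5 + j142.9.
Step 4 — H = 0.9356 + j0.2455.
Step 5 — Magnitude: |H| = 0.9672 (-0.3 dB); phase: φ = 14.7°.

|H| = 0.9672 (-0.3 dB), φ = 14.7°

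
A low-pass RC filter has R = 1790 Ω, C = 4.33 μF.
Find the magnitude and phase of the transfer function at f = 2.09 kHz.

Step 1 — Angular frequency: ω = 2π·2090 = 1.313e+04 rad/s.
Step 2 — Transfer function: H(jω) = 1/(1 + jωRC).
Step 3 — Denominator: 1 + jωRC = 1 + j·1.313e+04·1790·4.33e-06 = 1 + j101.8.
Step 4 — H = 9.652e-05 - j0.009824.
Step 5 — Magnitude: |H| = 0.009825 (-40.2 dB); phase: φ = -89.4°.

|H| = 0.009825 (-40.2 dB), φ = -89.4°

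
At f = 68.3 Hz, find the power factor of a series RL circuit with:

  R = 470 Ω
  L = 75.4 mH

Step 1 — Angular frequency: ω = 2π·f = 2π·68.3 = 429.1 rad/s.
Step 2 — Component impedances:
  R: Z = R = 470 Ω
  L: Z = jωL = j·429.1·0.0754 = 0 + j32.36 Ω
Step 3 — Series combination: Z_total = R + L = 470 + j32.36 Ω = 471.1∠3.9° Ω.
Step 4 — Power factor: PF = cos(φ) = Re(Z)/|Z| = 470/471.11 = 0.9976.
Step 5 — Type: Im(Z) = 32.36 ⇒ lagging (phase φ = 3.9°).

PF = 0.9976 (lagging, φ = 3.9°)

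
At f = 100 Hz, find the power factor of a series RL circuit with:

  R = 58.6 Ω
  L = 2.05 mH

Step 1 — Angular frequency: ω = 2π·f = 2π·100 = 628.3 rad/s.
Step 2 — Component impedances:
  R: Z = R = 58.6 Ω
  L: Z = jωL = j·628.3·0.00205 = 0 + j1.288 Ω
Step 3 — Series combination: Z_total = R + L = 58.6 + j1.288 Ω = 58.61∠1.3° Ω.
Step 4 — Power factor: PF = cos(φ) = Re(Z)/|Z| = 58.6/58.61 = 0.9998.
Step 5 — Type: Im(Z) = 1.288 ⇒ lagging (phase φ = 1.3°).

PF = 0.9998 (lagging, φ = 1.3°)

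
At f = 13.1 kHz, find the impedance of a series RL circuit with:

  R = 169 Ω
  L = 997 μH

Step 1 — Angular frequency: ω = 2π·f = 2π·1.31e+04 = 8.231e+04 rad/s.
Step 2 — Component impedances:
  R: Z = R = 169 Ω
  L: Z = jωL = j·8.231e+04·0.000997 = 0 + j82.06 Ω
Step 3 — Series combination: Z_total = R + L = 169 + j82.06 Ω = 187.9∠25.9° Ω.

Z = 169 + j82.06 Ω = 187.9∠25.9° Ω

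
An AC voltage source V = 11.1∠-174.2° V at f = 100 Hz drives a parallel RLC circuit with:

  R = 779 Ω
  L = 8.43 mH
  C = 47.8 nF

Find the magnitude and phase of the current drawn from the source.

Step 1 — Angular frequency: ω = 2π·f = 2π·100 = 628.3 rad/s.
Step 2 — Component impedances:
  R: Z = R = 779 Ω
  L: Z = jωL = j·628.3·0.00843 = 0 + j5.297 Ω
  C: Z = 1/(jωC) = -j/(ω·C) = 0 - j3.33e+04 Ω
Step 3 — Parallel combination: 1/Z_total = 1/R + 1/L + 1/C; Z_total = 0.03602 + j5.297 Ω = 5.297∠89.6° Ω.
Step 4 — Source phasor: V = 11.1∠-174.2° V = -11.04 - j1.122 V.
Step 5 — Ohm's law: I = V / Z_total = (-11.04 - j1.122) / (0.03602 + j5.297) = -0.2259 + j2.083 A.
Step 6 — Convert to polar: |I| = 2.095 A, ∠I = 96.2°.

I = 2.095∠96.2° A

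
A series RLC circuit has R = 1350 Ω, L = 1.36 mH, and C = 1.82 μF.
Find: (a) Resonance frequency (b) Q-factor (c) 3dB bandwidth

Step 1 — Resonance: ω₀ = 1/√(LC) = 1/√(0.00136·1.82e-06) = 2.01e+04 rad/s.
Step 2 — f₀ = ω₀/(2π) = 3199 Hz.
Step 3 — Series Q: Q = ω₀L/R = 2.01e+04·0.00136/1350 = 0.02025.
Step 4 — Bandwidth: Δω = ω₀/Q = 9.926e+05 rad/s; BW = Δω/(2π) = 1.58e+05 Hz.

(a) f₀ = 3199 Hz  (b) Q = 0.02025  (c) BW = 1.58e+05 Hz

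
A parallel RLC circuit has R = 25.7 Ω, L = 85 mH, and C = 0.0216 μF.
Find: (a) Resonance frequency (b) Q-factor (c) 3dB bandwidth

Step 1 — Resonance: ω₀ = 1/√(LC) = 1/√(0.085·2.16e-08) = 2.334e+04 rad/s.
Step 2 — f₀ = ω₀/(2π) = 3714 Hz.
Step 3 — Parallel Q: Q = R/(ω₀L) = 25.7/(2.334e+04·0.085) = 0.01296.
Step 4 — Bandwidth: Δω = ω₀/Q = 1.801e+06 rad/s; BW = Δω/(2π) = 2.867e+05 Hz.

(a) f₀ = 3714 Hz  (b) Q = 0.01296  (c) BW = 2.867e+05 Hz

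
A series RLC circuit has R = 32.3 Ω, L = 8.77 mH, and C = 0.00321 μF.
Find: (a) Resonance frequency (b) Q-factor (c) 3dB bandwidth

Step 1 — Resonance: ω₀ = 1/√(LC) = 1/√(0.00877·3.21e-09) = 1.885e+05 rad/s.
Step 2 — f₀ = ω₀/(2π) = 3e+04 Hz.
Step 3 — Series Q: Q = ω₀L/R = 1.885e+05·0.00877/32.3 = 51.17.
Step 4 — Bandwidth: Δω = ω₀/Q = 3683 rad/s; BW = Δω/(2π) = 586.2 Hz.

(a) f₀ = 3e+04 Hz  (b) Q = 51.17  (c) BW = 586.2 Hz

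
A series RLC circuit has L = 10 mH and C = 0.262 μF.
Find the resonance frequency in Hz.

Step 1 — Resonance condition Im(Z)=0 gives ω₀ = 1/√(LC).
Step 2 — ω₀ = 1/√(0.01·2.62e-07) = 1.954e+04 rad/s.
Step 3 — f₀ = ω₀/(2π) = 3109 Hz.

f₀ = 3109 Hz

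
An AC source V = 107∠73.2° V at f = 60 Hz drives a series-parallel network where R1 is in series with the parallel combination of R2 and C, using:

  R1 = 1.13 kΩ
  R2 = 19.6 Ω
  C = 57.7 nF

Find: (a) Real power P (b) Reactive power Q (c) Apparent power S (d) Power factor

Step 1 — Angular frequency: ω = 2π·f = 2π·60 = 377 rad/s.
Step 2 — Component impedances:
  R1: Z = R = 1130 Ω
  R2: Z = R = 19.6 Ω
  C: Z = 1/(jωC) = -j/(ω·C) = 0 - j4.597e+04 Ω
Step 3 — Parallel branch: R2 || C = 1/(1/R2 + 1/C) = 19.6 - j0.008356 Ω.
Step 4 — Series with R1: Z_total = R1 + (R2 || C) = 1150 - j0.008356 Ω = 1150∠-0.0° Ω.
Step 5 — Source phasor: V = 107∠73.2° V = 30.93 + j102.4 V.
Step 6 — Current: I = V / Z = 0.0269 + j0.0891 A = 0.09308∠73.2° A.
Step 7 — Complex power: S = V·I* = 9.959 - j7.239e-05 VA.
Step 8 — Real power: P = Re(S) = 9.959 W.
Step 9 — Reactive power: Q = Im(S) = -7.239e-05 VAR.
Step 10 — Apparent power: |S| = 9.959 VA.
Step 11 — Power factor: PF = P/|S| = 1 (leading).

(a) P = 9.959 W  (b) Q = -7.239e-05 VAR  (c) S = 9.959 VA  (d) PF = 1 (leading)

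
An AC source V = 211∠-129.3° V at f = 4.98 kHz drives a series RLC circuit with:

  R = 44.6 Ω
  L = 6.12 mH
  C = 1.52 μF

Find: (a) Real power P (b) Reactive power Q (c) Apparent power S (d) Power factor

Step 1 — Angular frequency: ω = 2π·f = 2π·4980 = 3.129e+04 rad/s.
Step 2 — Component impedances:
  R: Z = R = 44.6 Ω
  L: Z = jωL = j·3.129e+04·0.00612 = 0 + j191.5 Ω
  C: Z = 1/(jωC) = -j/(ω·C) = 0 - j21.03 Ω
Step 3 — Series combination: Z_total = R + L + C = 44.6 + j170.5 Ω = 176.2∠75.3° Ω.
Step 4 — Source phasor: V = 211∠-129.3° V = -133.6 - j163.3 V.
Step 5 — Current: I = V / Z = -1.088 + j0.4992 A = 1.197∠155.4° A.
Step 6 — Complex power: S = V·I* = 63.95 + j244.4 VA.
Step 7 — Real power: P = Re(S) = 63.95 W.
Step 8 — Reactive power: Q = Im(S) = 244.4 VAR.
Step 9 — Apparent power: |S| = 252.7 VA.
Step 10 — Power factor: PF = P/|S| = 0.2531 (lagging).

(a) P = 63.95 W  (b) Q = 244.4 VAR  (c) S = 252.7 VA  (d) PF = 0.2531 (lagging)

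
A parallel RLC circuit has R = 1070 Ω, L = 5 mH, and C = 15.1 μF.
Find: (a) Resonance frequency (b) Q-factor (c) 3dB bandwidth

Step 1 — Resonance: ω₀ = 1/√(LC) = 1/√(0.005·1.51e-05) = 3639 rad/s.
Step 2 — f₀ = ω₀/(2π) = 579.2 Hz.
Step 3 — Parallel Q: Q = R/(ω₀L) = 1070/(3639·0.005) = 58.8.
Step 4 — Bandwidth: Δω = ω₀/Q = 61.89 rad/s; BW = Δω/(2π) = 9.851 Hz.

(a) f₀ = 579.2 Hz  (b) Q = 58.8  (c) BW = 9.851 Hz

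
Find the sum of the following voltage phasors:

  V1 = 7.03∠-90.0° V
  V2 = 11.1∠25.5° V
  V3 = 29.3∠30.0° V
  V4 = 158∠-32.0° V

Step 1 — Convert each phasor to rectangular form:
  V1 = 7.03·(cos(-90.0°) + j·sin(-90.0°)) = 0 - j7.03 V
  V2 = 11.1·(cos(25.5°) + j·sin(25.5°)) = 10.02 + j4.779 V
  V3 = 29.3·(cos(30.0°) + j·sin(30.0°)) = 25.37 + j14.65 V
  V4 = 158·(cos(-32.0°) + j·sin(-32.0°)) = 134 - j83.73 V
Step 2 — Sum components: V_total = 169.4 - j71.33 V.
Step 3 — Convert to polar: |V_total| = 183.8 V, ∠V_total = -22.8°.

V_total = 183.8∠-22.8° V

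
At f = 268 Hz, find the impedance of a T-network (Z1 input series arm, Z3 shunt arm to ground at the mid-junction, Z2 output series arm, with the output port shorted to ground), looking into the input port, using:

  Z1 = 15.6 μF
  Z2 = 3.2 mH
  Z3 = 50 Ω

Step 1 — Angular frequency: ω = 2π·f = 2π·268 = 1684 rad/s.
Step 2 — Component impedances:
  Z1: Z = 1/(jωC) = -j/(ω·C) = 0 - j38.07 Ω
  Z2: Z = jωL = j·1684·0.0032 = 0 + j5.388 Ω
  Z3: Z = R = 50 Ω
Step 3 — With the output port shorted to ground, the output series arm Z2 runs from the junction to ground; the shunt arm Z3 also runs from the junction to ground. They appear in parallel: Z3 || Z2 = 0.574 + j5.327 Ω.
Step 4 — Series with input arm Z1: Z_in = Z1 + (Z3 || Z2) = 0.574 - j32.74 Ω = 32.75∠-89.0° Ω.

Z = 0.574 - j32.74 Ω = 32.75∠-89.0° Ω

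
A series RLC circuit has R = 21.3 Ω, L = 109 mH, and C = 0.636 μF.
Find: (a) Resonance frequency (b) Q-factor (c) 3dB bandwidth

Step 1 — Resonance condition Im(Z)=0 gives ω₀ = 1/√(LC).
Step 2 — ω₀ = 1/√(0.109·6.36e-07) = 3798 rad/s.
Step 3 — f₀ = ω₀/(2π) = 604.5 Hz.
Step 4 — Series Q: Q = ω₀L/R = 3798·0.109/21.3 = 19.44.
Step 5 — 3dB bandwidth: Δω = ω₀/Q = 195.4 rad/s; BW = Δω/(2π) = 31.1 Hz.

(a) f₀ = 604.5 Hz  (b) Q = 19.44  (c) BW = 31.1 Hz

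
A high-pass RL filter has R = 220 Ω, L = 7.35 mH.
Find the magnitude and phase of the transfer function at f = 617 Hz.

Step 1 — Angular frequency: ω = 2π·617 = 3877 rad/s.
Step 2 — Transfer function: H(jω) = jωL/(R + jωL).
Step 3 — Numerator jωL = j·28.49; denominator R + jωL = 220 + j28.49.
Step 4 — H = 0.0165 + j0.1274.
Step 5 — Magnitude: |H| = 0.1284 (-17.8 dB); phase: φ = 82.6°.

|H| = 0.1284 (-17.8 dB), φ = 82.6°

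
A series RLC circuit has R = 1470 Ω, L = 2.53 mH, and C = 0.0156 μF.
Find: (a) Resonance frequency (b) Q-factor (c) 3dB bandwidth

Step 1 — Resonance: ω₀ = 1/√(LC) = 1/√(0.00253·1.56e-08) = 1.592e+05 rad/s.
Step 2 — f₀ = ω₀/(2π) = 2.533e+04 Hz.
Step 3 — Series Q: Q = ω₀L/R = 1.592e+05·0.00253/1470 = 0.274.
Step 4 — Bandwidth: Δω = ω₀/Q = 5.81e+05 rad/s; BW = Δω/(2π) = 9.247e+04 Hz.

(a) f₀ = 2.533e+04 Hz  (b) Q = 0.274  (c) BW = 9.247e+04 Hz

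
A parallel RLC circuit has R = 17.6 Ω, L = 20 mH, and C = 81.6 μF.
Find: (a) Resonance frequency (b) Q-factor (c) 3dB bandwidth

Step 1 — Resonance: ω₀ = 1/√(LC) = 1/√(0.02·8.16e-05) = 782.8 rad/s.
Step 2 — f₀ = ω₀/(2π) = 124.6 Hz.
Step 3 — Parallel Q: Q = R/(ω₀L) = 17.6/(782.8·0.02) = 1.124.
Step 4 — Bandwidth: Δω = ω₀/Q = 696.3 rad/s; BW = Δω/(2π) = 110.8 Hz.

(a) f₀ = 124.6 Hz  (b) Q = 1.124  (c) BW = 110.8 Hz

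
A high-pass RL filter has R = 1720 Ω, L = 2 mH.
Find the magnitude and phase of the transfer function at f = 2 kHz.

Step 1 — Angular frequency: ω = 2π·2000 = 1.257e+04 rad/s.
Step 2 — Transfer function: H(jω) = jωL/(R + jωL).
Step 3 — Numerator jωL = j·25.13; denominator R + jωL = 1720 + j25.13.
Step 4 — H = 0.0002135 + j0.01461.
Step 5 — Magnitude: |H| = 0.01461 (-36.7 dB); phase: φ = 89.2°.

|H| = 0.01461 (-36.7 dB), φ = 89.2°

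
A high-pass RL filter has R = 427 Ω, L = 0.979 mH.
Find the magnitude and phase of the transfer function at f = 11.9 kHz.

Step 1 — Angular frequency: ω = 2π·1.19e+04 = 7.477e+04 rad/s.
Step 2 — Transfer function: H(jω) = jωL/(R + jωL).
Step 3 — Numerator jωL = j·73.2; denominator R + jωL = 427 + j73.2.
Step 4 — H = 0.02855 + j0.1665.
Step 5 — Magnitude: |H| = 0.169 (-15.4 dB); phase: φ = 80.3°.

|H| = 0.169 (-15.4 dB), φ = 80.3°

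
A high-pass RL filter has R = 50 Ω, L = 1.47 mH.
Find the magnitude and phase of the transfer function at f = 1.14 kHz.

Step 1 — Angular frequency: ω = 2π·1140 = 7163 rad/s.
Step 2 — Transfer function: H(jω) = jωL/(R + jωL).
Step 3 — Numerator jωL = j·10.53; denominator R + jωL = 50 + j10.53.
Step 4 — H = 0.04246 + j0.2016.
Step 5 — Magnitude: |H| = 0.2061 (-13.7 dB); phase: φ = 78.1°.

|H| = 0.2061 (-13.7 dB), φ = 78.1°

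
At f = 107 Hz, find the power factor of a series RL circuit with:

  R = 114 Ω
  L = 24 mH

Step 1 — Angular frequency: ω = 2π·f = 2π·107 = 672.3 rad/s.
Step 2 — Component impedances:
  R: Z = R = 114 Ω
  L: Z = jωL = j·672.3·0.024 = 0 + j16.14 Ω
Step 3 — Series combination: Z_total = R + L = 114 + j16.14 Ω = 115.1∠8.1° Ω.
Step 4 — Power factor: PF = cos(φ) = Re(Z)/|Z| = 114/115.14 = 0.9901.
Step 5 — Type: Im(Z) = 16.14 ⇒ lagging (phase φ = 8.1°).

PF = 0.9901 (lagging, φ = 8.1°)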